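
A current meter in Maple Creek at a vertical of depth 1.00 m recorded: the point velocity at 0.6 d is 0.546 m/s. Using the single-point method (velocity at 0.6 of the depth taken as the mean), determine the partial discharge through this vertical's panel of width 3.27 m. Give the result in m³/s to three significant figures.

1.79 m³/s

v̄ = v₀.₆ = 0.546 m/s
q = v̄ × d × w = 0.5460 × 1.00 × 3.27 = 1.785 m³/s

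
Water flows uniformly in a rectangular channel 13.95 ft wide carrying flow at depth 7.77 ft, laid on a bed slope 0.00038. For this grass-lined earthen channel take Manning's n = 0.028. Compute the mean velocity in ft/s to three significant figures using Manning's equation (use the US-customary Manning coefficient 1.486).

2.46 ft/s

A = b·y = 13.95 × 7.77 = 108.4 ft²
P = b + 2y = 13.95 + 2×7.77 = 29.49 ft
R = A/P = 108.4/29.49 = 3.676 ft
Q = (1.486/n)·A·R^(2/3)·S^(1/2) = (1.486/0.028) × 108.4 × 3.676^(2/3) × 0.00038^(1/2) = 267.1 ft³/s
V = Q/A = 267.1/108.4 = 2.464 ft/s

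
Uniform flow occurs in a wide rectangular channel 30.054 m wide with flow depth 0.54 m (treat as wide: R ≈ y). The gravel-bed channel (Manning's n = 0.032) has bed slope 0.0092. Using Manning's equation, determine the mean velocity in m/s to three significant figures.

1.99 m/s

A = b·y = 30.054 × 0.54 = 16.23 m²
Wide channel: R ≈ y = 0.54 m
Q = (1/n)·A·R^(2/3)·S^(1/2) = (1/0.032) × 16.23 × 0.5400^(2/3) × 0.0092^(1/2) = 32.26 m³/s
V = Q/A = 32.26/16.23 = 1.988 m/s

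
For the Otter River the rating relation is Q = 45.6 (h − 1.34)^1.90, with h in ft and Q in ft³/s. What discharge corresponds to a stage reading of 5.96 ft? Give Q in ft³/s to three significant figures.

835 ft³/s

Q = 45.6 × (5.96 − 1.34)^1.90 = 45.6 × 4.62^1.90 = 835.2 ft³/s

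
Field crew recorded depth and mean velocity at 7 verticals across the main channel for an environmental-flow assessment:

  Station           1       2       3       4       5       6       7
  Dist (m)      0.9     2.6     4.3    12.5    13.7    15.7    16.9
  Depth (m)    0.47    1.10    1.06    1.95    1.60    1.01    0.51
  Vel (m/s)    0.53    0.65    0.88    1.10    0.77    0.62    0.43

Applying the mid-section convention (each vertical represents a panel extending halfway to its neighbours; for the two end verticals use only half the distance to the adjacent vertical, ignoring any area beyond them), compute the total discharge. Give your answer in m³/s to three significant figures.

w_1 = (2.6 − 0.9)/2 = 0.85 m; q_1 = 0.53 × 0.47 × 0.85 = 0.2117 m³/s
w_2 = (4.3 − 0.9)/2 = 1.7 m; q_2 = 0.65 × 1.10 × 1.7 = 1.216 m³/s
w_3 = (12.5 − 2.6)/2 = 4.95 m; q_3 = 0.88 × 1.06 × 4.95 = 4.617 m³/s
w_4 = (13.7 − 4.3)/2 = 4.7 m; q_4 = 1.10 × 1.95 × 4.7 = 10.08 m³/s
w_5 = (15.7 − 12.5)/2 = 1.6 m; q_5 = 0.77 × 1.60 × 1.6 = 1.971 m³/s
w_6 = (16.9 − 13.7)/2 = 1.6 m; q_6 = 0.62 × 1.01 × 1.6 = 1.002 m³/s
w_7 = (16.9 − 15.7)/2 = 0.6 m; q_7 = 0.43 × 0.51 × 0.6 = 0.1316 m³/s
Q = Σ qᵢ = 19.23 m³/s

19.2 m³/s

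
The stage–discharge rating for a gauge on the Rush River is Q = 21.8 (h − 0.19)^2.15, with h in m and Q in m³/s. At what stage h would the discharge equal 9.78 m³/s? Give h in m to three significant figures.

0.879 m

h − h₀ = (Q/C)^(1/b) = (9.78/21.8)^(1/2.15) = 0.6888 m
h = 0.19 + 0.6888 = 0.8788 m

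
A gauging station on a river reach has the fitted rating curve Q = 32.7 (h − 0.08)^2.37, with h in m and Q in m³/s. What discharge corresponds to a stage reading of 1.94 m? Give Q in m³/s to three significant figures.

Q = 32.7 × (1.94 − 0.08)^2.37 = 32.7 × 1.86^2.37 = 142.3 m³/s

142 m³/s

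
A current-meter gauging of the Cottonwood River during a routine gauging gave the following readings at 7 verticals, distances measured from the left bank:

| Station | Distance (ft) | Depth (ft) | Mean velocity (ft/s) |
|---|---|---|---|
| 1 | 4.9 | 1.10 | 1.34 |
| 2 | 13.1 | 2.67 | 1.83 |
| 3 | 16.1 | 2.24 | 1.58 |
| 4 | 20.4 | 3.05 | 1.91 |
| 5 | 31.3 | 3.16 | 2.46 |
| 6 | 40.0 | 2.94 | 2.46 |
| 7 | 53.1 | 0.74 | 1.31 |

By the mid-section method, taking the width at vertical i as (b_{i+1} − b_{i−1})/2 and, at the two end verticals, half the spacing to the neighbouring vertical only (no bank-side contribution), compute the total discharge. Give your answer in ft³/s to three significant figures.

w_1 = (13.1 − 4.9)/2 = 4.1 ft; q_1 = 1.34 × 1.10 × 4.1 = 6.043 ft³/s
w_2 = (16.1 − 4.9)/2 = 5.6 ft; q_2 = 1.83 × 2.67 × 5.6 = 27.36 ft³/s
w_3 = (20.4 − 13.1)/2 = 3.65 ft; q_3 = 1.58 × 2.24 × 3.65 = 12.92 ft³/s
w_4 = (31.3 − 16.1)/2 = 7.6 ft; q_4 = 1.91 × 3.05 × 7.6 = 44.27 ft³/s
w_5 = (40.0 − 20.4)/2 = 9.8 ft; q_5 = 2.46 × 3.16 × 9.8 = 76.18 ft³/s
w_6 = (53.1 − 31.3)/2 = 10.9 ft; q_6 = 2.46 × 2.94 × 10.9 = 78.83 ft³/s
w_7 = (53.1 − 40.0)/2 = 6.55 ft; q_7 = 1.31 × 0.74 × 6.55 = 6.350 ft³/s
Q = Σ qᵢ = 252.0 ft³/s

252 ft³/s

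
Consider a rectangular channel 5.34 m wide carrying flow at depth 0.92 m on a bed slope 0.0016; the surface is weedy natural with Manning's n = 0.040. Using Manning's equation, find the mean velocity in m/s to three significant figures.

0.776 m/s

A = b·y = 5.34 × 0.92 = 4.913 m²
P = b + 2y = 5.34 + 2×0.92 = 7.180 m
R = A/P = 4.913/7.180 = 0.6842 m
Q = (1/n)·A·R^(2/3)·S^(1/2) = (1/0.040) × 4.913 × 0.6842^(2/3) × 0.0016^(1/2) = 3.815 m³/s
V = Q/A = 3.815/4.913 = 0.7765 m/s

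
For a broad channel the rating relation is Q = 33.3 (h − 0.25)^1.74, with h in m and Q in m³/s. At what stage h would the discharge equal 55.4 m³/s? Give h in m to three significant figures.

h − h₀ = (Q/C)^(1/b) = (55.4/33.3)^(1/1.74) = 1.340 m
h = 0.25 + 1.340 = 1.590 m

1.59 m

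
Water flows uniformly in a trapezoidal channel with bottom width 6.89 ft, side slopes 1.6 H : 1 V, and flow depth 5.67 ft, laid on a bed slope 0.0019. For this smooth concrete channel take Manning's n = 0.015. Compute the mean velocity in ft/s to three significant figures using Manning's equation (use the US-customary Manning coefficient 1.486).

9.38 ft/s

A = (b + z·y)·y = (6.89 + 1.6×5.67)×5.67 = 90.50 ft²
P = b + 2y√(1+z²) = 6.89 + 2×5.67×√(1+1.6²) = 28.29 ft
R = A/P = 90.50/28.29 = 3.200 ft
Q = (1.486/n)·A·R^(2/3)·S^(1/2) = (1.486/0.015) × 90.50 × 3.200^(2/3) × 0.0019^(1/2) = 848.6 ft³/s
V = Q/A = 848.6/90.50 = 9.376 ft/s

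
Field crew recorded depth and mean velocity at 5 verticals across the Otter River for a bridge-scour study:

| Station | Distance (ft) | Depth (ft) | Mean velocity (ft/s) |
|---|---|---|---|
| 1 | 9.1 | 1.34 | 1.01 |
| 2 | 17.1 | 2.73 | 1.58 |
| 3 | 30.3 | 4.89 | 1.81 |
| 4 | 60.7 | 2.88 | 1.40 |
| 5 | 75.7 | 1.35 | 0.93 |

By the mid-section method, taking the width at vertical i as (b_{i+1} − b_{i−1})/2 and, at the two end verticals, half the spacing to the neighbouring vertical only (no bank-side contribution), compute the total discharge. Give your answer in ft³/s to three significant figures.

w_1 = (17.1 − 9.1)/2 = 4 ft; q_1 = 1.01 × 1.34 × 4 = 5.414 ft³/s
w_2 = (30.3 − 9.1)/2 = 10.6 ft; q_2 = 1.58 × 2.73 × 10.6 = 45.72 ft³/s
w_3 = (60.7 − 17.1)/2 = 21.8 ft; q_3 = 1.81 × 4.89 × 21.8 = 192.9 ft³/s
w_4 = (75.7 − 30.3)/2 = 22.7 ft; q_4 = 1.40 × 2.88 × 22.7 = 91.53 ft³/s
w_5 = (75.7 − 60.7)/2 = 7.5 ft; q_5 = 0.93 × 1.35 × 7.5 = 9.416 ft³/s
Q = Σ qᵢ = 345.0 ft³/s

345 ft³/s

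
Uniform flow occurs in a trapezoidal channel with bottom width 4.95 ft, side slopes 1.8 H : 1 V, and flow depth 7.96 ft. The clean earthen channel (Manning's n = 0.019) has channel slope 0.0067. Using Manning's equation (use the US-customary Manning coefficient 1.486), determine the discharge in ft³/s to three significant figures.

2500 ft³/s

A = (b + z·y)·y = (4.95 + 1.8×7.96)×7.96 = 153.5 ft²
P = b + 2y√(1+z²) = 4.95 + 2×7.96×√(1+1.8²) = 37.73 ft
R = A/P = 153.5/37.73 = 4.067 ft
Q = (1.486/n)·A·R^(2/3)·S^(1/2) = (1.486/0.019) × 153.5 × 4.067^(2/3) × 0.0067^(1/2) = 2503 ft³/s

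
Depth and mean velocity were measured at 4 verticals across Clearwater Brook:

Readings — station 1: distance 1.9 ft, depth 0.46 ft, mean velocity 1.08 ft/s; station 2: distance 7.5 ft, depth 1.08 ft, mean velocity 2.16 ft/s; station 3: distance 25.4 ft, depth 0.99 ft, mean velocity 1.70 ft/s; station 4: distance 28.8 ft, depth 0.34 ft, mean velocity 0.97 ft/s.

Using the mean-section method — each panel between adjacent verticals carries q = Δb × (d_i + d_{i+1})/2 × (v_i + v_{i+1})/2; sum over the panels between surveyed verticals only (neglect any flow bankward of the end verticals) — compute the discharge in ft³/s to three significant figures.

45.8 ft³/s

Panel 1-2: Δb = 5.6 ft, d̄ = (0.46+1.08)/2 = 0.77, v̄ = (1.08+2.16)/2 = 1.62 → q = 5.6×0.77×1.62 = 6.985 ft³/s
Panel 2-3: Δb = 17.9 ft, d̄ = (1.08+0.99)/2 = 1.035, v̄ = (2.16+1.70)/2 = 1.93 → q = 17.9×1.035×1.93 = 35.76 ft³/s
Panel 3-4: Δb = 3.4 ft, d̄ = (0.99+0.34)/2 = 0.665, v̄ = (1.70+0.97)/2 = 1.335 → q = 3.4×0.665×1.335 = 3.018 ft³/s
Q = Σ q = 45.76 ft³/s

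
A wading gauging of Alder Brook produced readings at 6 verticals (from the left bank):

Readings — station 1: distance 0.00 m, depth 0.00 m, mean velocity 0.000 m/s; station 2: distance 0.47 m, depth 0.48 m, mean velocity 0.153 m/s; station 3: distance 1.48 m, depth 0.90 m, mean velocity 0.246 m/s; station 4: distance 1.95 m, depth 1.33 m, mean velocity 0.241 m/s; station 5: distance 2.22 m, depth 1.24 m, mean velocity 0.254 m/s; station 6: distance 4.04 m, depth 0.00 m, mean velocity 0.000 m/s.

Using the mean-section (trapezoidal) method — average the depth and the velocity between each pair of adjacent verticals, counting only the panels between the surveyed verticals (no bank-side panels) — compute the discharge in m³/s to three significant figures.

Panel 1-2: Δb = 0.47 m, d̄ = (0.00+0.48)/2 = 0.24, v̄ = (0.000+0.153)/2 = 0.0765 → q = 0.47×0.24×0.0765 = 0.008629 m³/s
Panel 2-3: Δb = 1.01 m, d̄ = (0.48+0.90)/2 = 0.69, v̄ = (0.153+0.246)/2 = 0.1995 → q = 1.01×0.69×0.1995 = 0.1390 m³/s
Panel 3-4: Δb = 0.47 m, d̄ = (0.90+1.33)/2 = 1.115, v̄ = (0.246+0.241)/2 = 0.2435 → q = 0.47×1.115×0.2435 = 0.1276 m³/s
Panel 4-5: Δb = 0.27 m, d̄ = (1.33+1.24)/2 = 1.285, v̄ = (0.241+0.254)/2 = 0.2475 → q = 0.27×1.285×0.2475 = 0.08587 m³/s
Panel 5-6: Δb = 1.82 m, d̄ = (1.24+0.00)/2 = 0.62, v̄ = (0.254+0.000)/2 = 0.127 → q = 1.82×0.62×0.127 = 0.1433 m³/s
Q = Σ q = 0.5044 m³/s

0.504 m³/s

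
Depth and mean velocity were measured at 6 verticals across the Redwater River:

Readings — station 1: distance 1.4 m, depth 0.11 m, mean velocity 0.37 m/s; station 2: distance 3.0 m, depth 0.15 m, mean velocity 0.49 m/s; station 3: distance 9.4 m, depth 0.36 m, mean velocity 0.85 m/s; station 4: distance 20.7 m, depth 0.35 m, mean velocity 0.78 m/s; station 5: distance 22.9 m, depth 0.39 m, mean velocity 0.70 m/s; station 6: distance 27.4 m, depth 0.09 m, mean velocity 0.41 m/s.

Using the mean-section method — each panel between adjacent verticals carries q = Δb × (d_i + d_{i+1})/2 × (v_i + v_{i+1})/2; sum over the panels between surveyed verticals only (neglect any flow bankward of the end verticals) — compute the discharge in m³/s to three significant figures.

Panel 1-2: Δb = 1.6 m, d̄ = (0.11+0.15)/2 = 0.13, v̄ = (0.37+0.49)/2 = 0.43 → q = 1.6×0.13×0.43 = 0.08944 m³/s
Panel 2-3: Δb = 6.4 m, d̄ = (0.15+0.36)/2 = 0.255, v̄ = (0.49+0.85)/2 = 0.67 → q = 6.4×0.255×0.67 = 1.093 m³/s
Panel 3-4: Δb = 11.3 m, d̄ = (0.36+0.35)/2 = 0.355, v̄ = (0.85+0.78)/2 = 0.815 → q = 11.3×0.355×0.815 = 3.269 m³/s
Panel 4-5: Δb = 2.2 m, d̄ = (0.35+0.39)/2 = 0.37, v̄ = (0.78+0.70)/2 = 0.74 → q = 2.2×0.37×0.74 = 0.6024 m³/s
Panel 5-6: Δb = 4.5 m, d̄ = (0.39+0.09)/2 = 0.24, v̄ = (0.70+0.41)/2 = 0.555 → q = 4.5×0.24×0.555 = 0.5994 m³/s
Q = Σ q = 5.654 m³/s

5.65 m³/s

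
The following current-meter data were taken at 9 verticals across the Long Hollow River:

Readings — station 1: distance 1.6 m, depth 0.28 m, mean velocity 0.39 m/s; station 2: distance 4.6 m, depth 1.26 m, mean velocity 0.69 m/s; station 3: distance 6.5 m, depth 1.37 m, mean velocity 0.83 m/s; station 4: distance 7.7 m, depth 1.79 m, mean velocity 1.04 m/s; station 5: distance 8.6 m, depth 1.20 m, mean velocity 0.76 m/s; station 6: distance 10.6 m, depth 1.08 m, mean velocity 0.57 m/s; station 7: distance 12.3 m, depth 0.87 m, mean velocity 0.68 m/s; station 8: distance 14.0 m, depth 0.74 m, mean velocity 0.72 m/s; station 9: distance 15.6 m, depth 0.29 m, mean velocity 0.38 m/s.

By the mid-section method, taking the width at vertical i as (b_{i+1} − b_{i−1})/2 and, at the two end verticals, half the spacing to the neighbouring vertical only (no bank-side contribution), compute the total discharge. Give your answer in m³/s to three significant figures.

10.4 m³/s

w_1 = (4.6 − 1.6)/2 = 1.5 m; q_1 = 0.39 × 0.28 × 1.5 = 0.1638 m³/s
w_2 = (6.5 − 1.6)/2 = 2.45 m; q_2 = 0.69 × 1.26 × 2.45 = 2.130 m³/s
w_3 = (7.7 − 4.6)/2 = 1.55 m; q_3 = 0.83 × 1.37 × 1.55 = 1.763 m³/s
w_4 = (8.6 − 6.5)/2 = 1.05 m; q_4 = 1.04 × 1.79 × 1.05 = 1.955 m³/s
w_5 = (10.6 − 7.7)/2 = 1.45 m; q_5 = 0.76 × 1.20 × 1.45 = 1.322 m³/s
w_6 = (12.3 − 8.6)/2 = 1.85 m; q_6 = 0.57 × 1.08 × 1.85 = 1.139 m³/s
w_7 = (14.0 − 10.6)/2 = 1.7 m; q_7 = 0.68 × 0.87 × 1.7 = 1.006 m³/s
w_8 = (15.6 − 12.3)/2 = 1.65 m; q_8 = 0.72 × 0.74 × 1.65 = 0.8791 m³/s
w_9 = (15.6 − 14.0)/2 = 0.8 m; q_9 = 0.38 × 0.29 × 0.8 = 0.08816 m³/s
Q = Σ qᵢ = 10.45 m³/s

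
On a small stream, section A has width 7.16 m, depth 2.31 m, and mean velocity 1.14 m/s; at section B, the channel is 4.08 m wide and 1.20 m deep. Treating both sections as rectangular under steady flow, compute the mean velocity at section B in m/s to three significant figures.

Q = A₁V₁ = (7.16×2.31) × 1.14 = 18.86 m³/s
A₂ = 4.08 × 1.20 = 4.896 m²
V₂ = Q/A₂ = 18.86/4.896 = 3.851 m/s

3.85 m/s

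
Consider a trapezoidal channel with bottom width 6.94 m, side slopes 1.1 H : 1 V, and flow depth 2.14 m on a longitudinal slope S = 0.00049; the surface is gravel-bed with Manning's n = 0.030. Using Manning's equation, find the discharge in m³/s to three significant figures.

19.2 m³/s

A = (b + z·y)·y = (6.94 + 1.1×2.14)×2.14 = 19.89 m²
P = b + 2y√(1+z²) = 6.94 + 2×2.14×√(1+1.1²) = 13.30 m
R = A/P = 19.89/13.30 = 1.495 m
Q = (1/n)·A·R^(2/3)·S^(1/2) = (1/0.030) × 19.89 × 1.495^(2/3) × 0.00049^(1/2) = 19.19 m³/s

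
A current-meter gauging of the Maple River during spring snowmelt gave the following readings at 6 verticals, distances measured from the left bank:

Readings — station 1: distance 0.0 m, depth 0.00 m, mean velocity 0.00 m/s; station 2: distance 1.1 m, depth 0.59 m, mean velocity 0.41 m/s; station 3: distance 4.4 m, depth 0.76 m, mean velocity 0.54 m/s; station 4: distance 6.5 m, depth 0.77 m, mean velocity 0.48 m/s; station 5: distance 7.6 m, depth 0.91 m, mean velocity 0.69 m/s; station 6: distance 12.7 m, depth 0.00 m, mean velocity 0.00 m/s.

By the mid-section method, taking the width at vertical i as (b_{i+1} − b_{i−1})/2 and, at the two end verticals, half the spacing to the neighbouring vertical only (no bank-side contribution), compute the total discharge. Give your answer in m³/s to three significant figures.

w_2 = (4.4 − 0.0)/2 = 2.2 m; q_2 = 0.41 × 0.59 × 2.2 = 0.5322 m³/s
w_3 = (6.5 − 1.1)/2 = 2.7 m; q_3 = 0.54 × 0.76 × 2.7 = 1.108 m³/s
w_4 = (7.6 − 4.4)/2 = 1.6 m; q_4 = 0.48 × 0.77 × 1.6 = 0.5914 m³/s
w_5 = (12.7 − 6.5)/2 = 3.1 m; q_5 = 0.69 × 0.91 × 3.1 = 1.946 m³/s
Stations 1, 6 contribute zero (depth or velocity is 0).
Q = Σ qᵢ = 4.178 m³/s

4.18 m³/s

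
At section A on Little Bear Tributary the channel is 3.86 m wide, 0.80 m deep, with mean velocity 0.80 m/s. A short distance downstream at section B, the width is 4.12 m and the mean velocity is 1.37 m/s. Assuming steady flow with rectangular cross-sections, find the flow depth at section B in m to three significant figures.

0.438 m

Q = A₁V₁ = (3.86×0.80) × 0.80 = 2.470 m³/s
d₂ = Q/(b₂ V₂) = 2.470/(4.12×1.37) = 0.4377 m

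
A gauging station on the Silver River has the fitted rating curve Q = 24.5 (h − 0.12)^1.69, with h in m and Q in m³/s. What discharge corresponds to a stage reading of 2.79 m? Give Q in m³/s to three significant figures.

129 m³/s

Q = 24.5 × (2.79 − 0.12)^1.69 = 24.5 × 2.67^1.69 = 128.8 m³/s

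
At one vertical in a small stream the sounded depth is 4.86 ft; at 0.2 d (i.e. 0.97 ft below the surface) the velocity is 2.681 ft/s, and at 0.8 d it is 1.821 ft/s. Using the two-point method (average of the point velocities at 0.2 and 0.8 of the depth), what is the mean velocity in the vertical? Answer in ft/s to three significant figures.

v̄ = (2.681 + 1.821) / 2 = 2.251 ft/s

2.25 ft/s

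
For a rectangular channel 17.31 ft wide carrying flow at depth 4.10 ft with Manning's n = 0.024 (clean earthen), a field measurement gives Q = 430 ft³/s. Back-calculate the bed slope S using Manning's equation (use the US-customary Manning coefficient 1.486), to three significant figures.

0.00245

A = b·y = 17.31 × 4.10 = 70.97 ft²
P = b + 2y = 17.31 + 2×4.10 = 25.51 ft
R = A/P = 70.97/25.51 = 2.782 ft
S = (Q·n / (1.486·A·R^(2/3)))² = (430×0.024 / (1.486×70.97×1.978))² = 0.002447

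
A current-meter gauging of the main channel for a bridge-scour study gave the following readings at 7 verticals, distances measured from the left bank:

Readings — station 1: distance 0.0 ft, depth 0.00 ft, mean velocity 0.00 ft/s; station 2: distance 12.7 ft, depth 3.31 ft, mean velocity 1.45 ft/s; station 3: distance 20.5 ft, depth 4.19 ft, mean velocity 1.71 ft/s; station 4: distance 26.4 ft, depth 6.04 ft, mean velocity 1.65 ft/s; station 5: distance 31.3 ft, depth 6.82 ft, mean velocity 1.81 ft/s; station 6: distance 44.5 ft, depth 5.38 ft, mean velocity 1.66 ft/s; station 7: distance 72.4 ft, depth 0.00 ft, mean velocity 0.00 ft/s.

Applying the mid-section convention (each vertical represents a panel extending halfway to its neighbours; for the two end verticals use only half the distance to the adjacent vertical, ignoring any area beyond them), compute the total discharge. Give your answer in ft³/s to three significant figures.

447 ft³/s

w_2 = (20.5 − 0.0)/2 = 10.25 ft; q_2 = 1.45 × 3.31 × 10.25 = 49.19 ft³/s
w_3 = (26.4 − 12.7)/2 = 6.85 ft; q_3 = 1.71 × 4.19 × 6.85 = 49.08 ft³/s
w_4 = (31.3 − 20.5)/2 = 5.4 ft; q_4 = 1.65 × 6.04 × 5.4 = 53.82 ft³/s
w_5 = (44.5 − 26.4)/2 = 9.05 ft; q_5 = 1.81 × 6.82 × 9.05 = 111.7 ft³/s
w_6 = (72.4 − 31.3)/2 = 20.55 ft; q_6 = 1.66 × 5.38 × 20.55 = 183.5 ft³/s
Stations 1, 7 contribute zero (depth or velocity is 0).
Q = Σ qᵢ = 447.3 ft³/s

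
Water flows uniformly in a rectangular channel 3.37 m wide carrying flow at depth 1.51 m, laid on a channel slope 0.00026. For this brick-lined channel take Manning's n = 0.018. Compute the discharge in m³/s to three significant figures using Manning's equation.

A = b·y = 3.37 × 1.51 = 5.089 m²
P = b + 2y = 3.37 + 2×1.51 = 6.390 m
R = A/P = 5.089/6.390 = 0.7964 m
Q = (1/n)·A·R^(2/3)·S^(1/2) = (1/0.018) × 5.089 × 0.7964^(2/3) × 0.00026^(1/2) = 3.916 m³/s

3.92 m³/s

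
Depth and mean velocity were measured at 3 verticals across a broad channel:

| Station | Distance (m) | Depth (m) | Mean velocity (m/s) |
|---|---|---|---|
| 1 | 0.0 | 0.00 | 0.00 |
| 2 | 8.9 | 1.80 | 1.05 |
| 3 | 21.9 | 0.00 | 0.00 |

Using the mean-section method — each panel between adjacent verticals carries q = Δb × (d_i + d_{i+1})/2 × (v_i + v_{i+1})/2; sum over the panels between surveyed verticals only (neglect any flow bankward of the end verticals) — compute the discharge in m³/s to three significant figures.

10.3 m³/s

Panel 1-2: Δb = 8.9 m, d̄ = (0.00+1.80)/2 = 0.9, v̄ = (0.00+1.05)/2 = 0.525 → q = 8.9×0.9×0.525 = 4.205 m³/s
Panel 2-3: Δb = 13 m, d̄ = (1.80+0.00)/2 = 0.9, v̄ = (1.05+0.00)/2 = 0.525 → q = 13×0.9×0.525 = 6.143 m³/s
Q = Σ q = 10.35 m³/s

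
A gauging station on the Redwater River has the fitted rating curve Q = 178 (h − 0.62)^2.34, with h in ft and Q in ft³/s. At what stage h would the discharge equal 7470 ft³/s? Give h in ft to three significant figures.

5.56 ft

h − h₀ = (Q/C)^(1/b) = (7470/178)^(1/2.34) = 4.938 ft
h = 0.62 + 4.938 = 5.558 ft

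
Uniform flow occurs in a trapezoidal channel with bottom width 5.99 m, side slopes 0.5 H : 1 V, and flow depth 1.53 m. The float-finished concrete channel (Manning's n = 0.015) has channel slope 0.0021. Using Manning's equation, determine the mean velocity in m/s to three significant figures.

3.25 m/s

A = (b + z·y)·y = (5.99 + 0.5×1.53)×1.53 = 10.34 m²
P = b + 2y√(1+z²) = 5.99 + 2×1.53×√(1+0.5²) = 9.411 m
R = A/P = 10.34/9.411 = 1.098 m
Q = (1/n)·A·R^(2/3)·S^(1/2) = (1/0.015) × 10.34 × 1.098^(2/3) × 0.0021^(1/2) = 33.61 m³/s
V = Q/A = 33.61/10.34 = 3.252 m/s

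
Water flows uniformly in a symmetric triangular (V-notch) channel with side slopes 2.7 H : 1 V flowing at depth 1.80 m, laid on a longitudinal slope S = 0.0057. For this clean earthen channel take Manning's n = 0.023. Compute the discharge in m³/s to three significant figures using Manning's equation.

A = z·y² = 2.7×1.80² = 8.748 m²
P = 2y√(1+z²) = 2×1.80×√(1+2.7²) = 10.37 m
R = A/P = 8.748/10.37 = 0.8440 m
Q = (1/n)·A·R^(2/3)·S^(1/2) = (1/0.023) × 8.748 × 0.8440^(2/3) × 0.0057^(1/2) = 25.65 m³/s

25.6 m³/s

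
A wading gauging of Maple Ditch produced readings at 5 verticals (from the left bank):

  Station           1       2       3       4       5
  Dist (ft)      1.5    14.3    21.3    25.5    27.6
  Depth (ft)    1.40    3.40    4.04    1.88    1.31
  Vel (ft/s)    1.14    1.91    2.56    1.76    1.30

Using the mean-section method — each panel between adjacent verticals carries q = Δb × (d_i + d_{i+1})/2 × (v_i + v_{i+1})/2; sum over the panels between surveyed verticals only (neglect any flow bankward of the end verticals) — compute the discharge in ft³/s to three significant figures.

Panel 1-2: Δb = 12.8 ft, d̄ = (1.40+3.40)/2 = 2.4, v̄ = (1.14+1.91)/2 = 1.525 → q = 12.8×2.4×1.525 = 46.85 ft³/s
Panel 2-3: Δb = 7 ft, d̄ = (3.40+4.04)/2 = 3.72, v̄ = (1.91+2.56)/2 = 2.235 → q = 7×3.72×2.235 = 58.20 ft³/s
Panel 3-4: Δb = 4.2 ft, d̄ = (4.04+1.88)/2 = 2.96, v̄ = (2.56+1.76)/2 = 2.16 → q = 4.2×2.96×2.16 = 26.85 ft³/s
Panel 4-5: Δb = 2.1 ft, d̄ = (1.88+1.31)/2 = 1.595, v̄ = (1.76+1.30)/2 = 1.53 → q = 2.1×1.595×1.53 = 5.125 ft³/s
Q = Σ q = 137.0 ft³/s

137 ft³/s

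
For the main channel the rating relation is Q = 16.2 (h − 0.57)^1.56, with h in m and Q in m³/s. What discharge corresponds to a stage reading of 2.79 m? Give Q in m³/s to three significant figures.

Q = 16.2 × (2.79 − 0.57)^1.56 = 16.2 × 2.22^1.56 = 56.21 m³/s

56.2 m³/s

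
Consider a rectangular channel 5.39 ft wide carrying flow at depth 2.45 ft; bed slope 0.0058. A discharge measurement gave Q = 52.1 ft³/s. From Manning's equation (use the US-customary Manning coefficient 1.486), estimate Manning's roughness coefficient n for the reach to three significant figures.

A = b·y = 5.39 × 2.45 = 13.21 ft²
P = b + 2y = 5.39 + 2×2.45 = 10.29 ft
R = A/P = 13.21/10.29 = 1.283 ft
n = (1.486/Q)·A·R^(2/3)·S^(1/2) = (1.486/52.1) × 13.21 × 1.181 × 0.07616 = 0.03387

0.0339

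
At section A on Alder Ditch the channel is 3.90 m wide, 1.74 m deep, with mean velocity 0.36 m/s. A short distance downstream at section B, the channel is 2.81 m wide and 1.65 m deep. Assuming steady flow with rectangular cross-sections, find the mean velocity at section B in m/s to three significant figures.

0.527 m/s

Q = A₁V₁ = (3.90×1.74) × 0.36 = 2.443 m³/s
A₂ = 2.81 × 1.65 = 4.637 m²
V₂ = Q/A₂ = 2.443/4.637 = 0.5269 m/s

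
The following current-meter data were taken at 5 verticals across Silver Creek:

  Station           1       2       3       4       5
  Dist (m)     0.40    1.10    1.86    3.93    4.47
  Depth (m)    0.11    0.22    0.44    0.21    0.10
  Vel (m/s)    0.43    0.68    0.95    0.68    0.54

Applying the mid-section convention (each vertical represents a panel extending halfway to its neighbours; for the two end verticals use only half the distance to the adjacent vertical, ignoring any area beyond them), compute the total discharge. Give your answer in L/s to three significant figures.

918 L/s

w_1 = (1.10 − 0.40)/2 = 0.35 m; q_1 = 0.43 × 0.11 × 0.35 = 0.01656 m³/s
w_2 = (1.86 − 0.40)/2 = 0.73 m; q_2 = 0.68 × 0.22 × 0.73 = 0.1092 m³/s
w_3 = (3.93 − 1.10)/2 = 1.415 m; q_3 = 0.95 × 0.44 × 1.415 = 0.5915 m³/s
w_4 = (4.47 − 1.86)/2 = 1.305 m; q_4 = 0.68 × 0.21 × 1.305 = 0.1864 m³/s
w_5 = (4.47 − 3.93)/2 = 0.27 m; q_5 = 0.54 × 0.10 × 0.27 = 0.01458 m³/s
Q = Σ qᵢ = 0.9182 m³/s
= 0.9182 × 1000 = 918.2 L/s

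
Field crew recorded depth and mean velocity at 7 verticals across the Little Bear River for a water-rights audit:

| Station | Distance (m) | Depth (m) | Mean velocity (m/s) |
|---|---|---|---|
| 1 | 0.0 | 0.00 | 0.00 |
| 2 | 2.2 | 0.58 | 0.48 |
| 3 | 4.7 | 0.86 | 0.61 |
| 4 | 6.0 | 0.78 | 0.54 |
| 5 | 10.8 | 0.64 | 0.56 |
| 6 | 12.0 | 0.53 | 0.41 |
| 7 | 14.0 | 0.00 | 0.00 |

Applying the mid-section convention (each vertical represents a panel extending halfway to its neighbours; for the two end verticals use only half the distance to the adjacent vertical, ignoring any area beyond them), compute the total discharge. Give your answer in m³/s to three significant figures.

w_2 = (4.7 − 0.0)/2 = 2.35 m; q_2 = 0.48 × 0.58 × 2.35 = 0.6542 m³/s
w_3 = (6.0 − 2.2)/2 = 1.9 m; q_3 = 0.61 × 0.86 × 1.9 = 0.9967 m³/s
w_4 = (10.8 − 4.7)/2 = 3.05 m; q_4 = 0.54 × 0.78 × 3.05 = 1.285 m³/s
w_5 = (12.0 − 6.0)/2 = 3 m; q_5 = 0.56 × 0.64 × 3 = 1.075 m³/s
w_6 = (14.0 − 10.8)/2 = 1.6 m; q_6 = 0.41 × 0.53 × 1.6 = 0.3477 m³/s
Stations 1, 7 contribute zero (depth or velocity is 0).
Q = Σ qᵢ = 4.359 m³/s

4.36 m³/s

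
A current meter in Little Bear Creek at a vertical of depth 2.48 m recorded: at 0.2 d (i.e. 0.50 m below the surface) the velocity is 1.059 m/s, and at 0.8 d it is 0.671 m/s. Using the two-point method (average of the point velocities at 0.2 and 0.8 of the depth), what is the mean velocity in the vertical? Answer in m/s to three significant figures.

0.865 m/s

v̄ = (1.059 + 0.671) / 2 = 0.8650 m/s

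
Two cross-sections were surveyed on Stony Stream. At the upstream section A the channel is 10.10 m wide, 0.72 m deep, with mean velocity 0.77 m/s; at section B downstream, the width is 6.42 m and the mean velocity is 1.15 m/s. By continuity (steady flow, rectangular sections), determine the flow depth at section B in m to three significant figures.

0.758 m

Q = A₁V₁ = (10.10×0.72) × 0.77 = 5.599 m³/s
d₂ = Q/(b₂ V₂) = 5.599/(6.42×1.15) = 0.7584 m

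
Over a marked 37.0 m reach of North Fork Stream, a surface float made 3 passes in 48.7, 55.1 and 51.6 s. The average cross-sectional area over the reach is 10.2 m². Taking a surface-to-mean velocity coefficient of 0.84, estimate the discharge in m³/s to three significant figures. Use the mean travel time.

6.12 m³/s

t̄ = (48.7 + 55.1 + 51.6) / 3 = 51.8 s
v_surface = L / t̄ = 37.0 / 51.8 = 0.7143 m/s
v_mean = 0.84 × 0.7143 = 0.6000 m/s
Q = A × v_mean = 10.2 × 0.6000 = 6.120 m³/s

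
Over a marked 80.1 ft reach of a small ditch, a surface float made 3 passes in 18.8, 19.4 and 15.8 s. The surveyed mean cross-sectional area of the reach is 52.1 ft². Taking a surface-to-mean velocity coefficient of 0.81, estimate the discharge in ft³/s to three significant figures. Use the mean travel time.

t̄ = (18.8 + 19.4 + 15.8) / 3 = 18 s
v_surface = L / t̄ = 80.1 / 18 = 4.450 ft/s
v_mean = 0.81 × 4.450 = 3.605 ft/s
Q = A × v_mean = 52.1 × 3.605 = 187.8 ft³/s

188 ft³/s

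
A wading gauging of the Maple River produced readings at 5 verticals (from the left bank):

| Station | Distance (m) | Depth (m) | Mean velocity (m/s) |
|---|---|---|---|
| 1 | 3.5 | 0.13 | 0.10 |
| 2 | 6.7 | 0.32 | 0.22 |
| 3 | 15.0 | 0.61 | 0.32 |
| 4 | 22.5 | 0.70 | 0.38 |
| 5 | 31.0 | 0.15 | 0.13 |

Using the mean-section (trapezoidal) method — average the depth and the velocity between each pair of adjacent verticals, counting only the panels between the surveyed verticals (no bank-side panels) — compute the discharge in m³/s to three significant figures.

3.80 m³/s

Panel 1-2: Δb = 3.2 m, d̄ = (0.13+0.32)/2 = 0.225, v̄ = (0.10+0.22)/2 = 0.16 → q = 3.2×0.225×0.16 = 0.1152 m³/s
Panel 2-3: Δb = 8.3 m, d̄ = (0.32+0.61)/2 = 0.465, v̄ = (0.22+0.32)/2 = 0.27 → q = 8.3×0.465×0.27 = 1.042 m³/s
Panel 3-4: Δb = 7.5 m, d̄ = (0.61+0.70)/2 = 0.655, v̄ = (0.32+0.38)/2 = 0.35 → q = 7.5×0.655×0.35 = 1.719 m³/s
Panel 4-5: Δb = 8.5 m, d̄ = (0.70+0.15)/2 = 0.425, v̄ = (0.38+0.13)/2 = 0.255 → q = 8.5×0.425×0.255 = 0.9212 m³/s
Q = Σ q = 3.798 m³/s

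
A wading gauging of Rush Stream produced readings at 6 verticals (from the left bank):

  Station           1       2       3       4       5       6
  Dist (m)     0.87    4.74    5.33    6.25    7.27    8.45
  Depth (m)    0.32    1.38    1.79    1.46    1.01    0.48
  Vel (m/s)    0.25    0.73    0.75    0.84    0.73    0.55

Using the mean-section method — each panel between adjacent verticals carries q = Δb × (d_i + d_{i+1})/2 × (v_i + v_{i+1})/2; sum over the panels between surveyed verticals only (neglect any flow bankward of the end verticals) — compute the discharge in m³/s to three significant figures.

5.04 m³/s

Panel 1-2: Δb = 3.87 m, d̄ = (0.32+1.38)/2 = 0.85, v̄ = (0.25+0.73)/2 = 0.49 → q = 3.87×0.85×0.49 = 1.612 m³/s
Panel 2-3: Δb = 0.59 m, d̄ = (1.38+1.79)/2 = 1.585, v̄ = (0.73+0.75)/2 = 0.74 → q = 0.59×1.585×0.74 = 0.6920 m³/s
Panel 3-4: Δb = 0.92 m, d̄ = (1.79+1.46)/2 = 1.625, v̄ = (0.75+0.84)/2 = 0.795 → q = 0.92×1.625×0.795 = 1.189 m³/s
Panel 4-5: Δb = 1.02 m, d̄ = (1.46+1.01)/2 = 1.235, v̄ = (0.84+0.73)/2 = 0.785 → q = 1.02×1.235×0.785 = 0.9889 m³/s
Panel 5-6: Δb = 1.18 m, d̄ = (1.01+0.48)/2 = 0.745, v̄ = (0.73+0.55)/2 = 0.64 → q = 1.18×0.745×0.64 = 0.5626 m³/s
Q = Σ q = 5.044 m³/s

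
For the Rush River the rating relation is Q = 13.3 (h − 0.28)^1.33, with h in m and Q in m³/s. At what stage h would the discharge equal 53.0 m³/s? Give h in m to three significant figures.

3.11 m

h − h₀ = (Q/C)^(1/b) = (53.0/13.3)^(1/1.33) = 2.828 m
h = 0.28 + 2.828 = 3.108 m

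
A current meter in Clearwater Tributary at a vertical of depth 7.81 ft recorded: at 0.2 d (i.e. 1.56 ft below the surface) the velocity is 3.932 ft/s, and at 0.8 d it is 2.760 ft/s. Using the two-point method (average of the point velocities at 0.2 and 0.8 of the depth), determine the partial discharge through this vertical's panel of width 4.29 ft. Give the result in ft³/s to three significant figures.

112 ft³/s

v̄ = (3.932 + 2.760) / 2 = 3.346 ft/s
q = v̄ × d × w = 3.346 × 7.81 × 4.29 = 112.1 ft³/s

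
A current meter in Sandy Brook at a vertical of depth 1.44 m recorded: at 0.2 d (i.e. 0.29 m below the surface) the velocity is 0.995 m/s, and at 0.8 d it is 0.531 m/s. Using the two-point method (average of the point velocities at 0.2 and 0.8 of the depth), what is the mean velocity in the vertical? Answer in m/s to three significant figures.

0.763 m/s

v̄ = (0.995 + 0.531) / 2 = 0.7630 m/s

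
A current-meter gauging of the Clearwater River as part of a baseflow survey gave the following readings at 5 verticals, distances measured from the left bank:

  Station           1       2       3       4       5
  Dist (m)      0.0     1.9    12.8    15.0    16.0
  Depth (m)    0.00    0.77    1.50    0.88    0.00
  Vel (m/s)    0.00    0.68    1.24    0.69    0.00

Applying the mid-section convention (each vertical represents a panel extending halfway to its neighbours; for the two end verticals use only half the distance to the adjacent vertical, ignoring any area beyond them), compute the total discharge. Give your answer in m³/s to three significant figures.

w_2 = (12.8 − 0.0)/2 = 6.4 m; q_2 = 0.68 × 0.77 × 6.4 = 3.351 m³/s
w_3 = (15.0 − 1.9)/2 = 6.55 m; q_3 = 1.24 × 1.50 × 6.55 = 12.18 m³/s
w_4 = (16.0 − 12.8)/2 = 1.6 m; q_4 = 0.69 × 0.88 × 1.6 = 0.9715 m³/s
Stations 1, 5 contribute zero (depth or velocity is 0).
Q = Σ qᵢ = 16.51 m³/s

16.5 m³/s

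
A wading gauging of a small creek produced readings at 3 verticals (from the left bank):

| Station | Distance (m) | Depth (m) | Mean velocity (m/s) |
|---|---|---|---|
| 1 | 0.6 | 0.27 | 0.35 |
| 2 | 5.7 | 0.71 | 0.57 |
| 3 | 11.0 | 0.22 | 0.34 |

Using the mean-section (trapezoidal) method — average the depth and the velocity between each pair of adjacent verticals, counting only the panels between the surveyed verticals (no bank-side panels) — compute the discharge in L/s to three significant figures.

Panel 1-2: Δb = 5.1 m, d̄ = (0.27+0.71)/2 = 0.49, v̄ = (0.35+0.57)/2 = 0.46 → q = 5.1×0.49×0.46 = 1.150 m³/s
Panel 2-3: Δb = 5.3 m, d̄ = (0.71+0.22)/2 = 0.465, v̄ = (0.57+0.34)/2 = 0.455 → q = 5.3×0.465×0.455 = 1.121 m³/s
Q = Σ q = 2.271 m³/s
= 2.271 × 1000 = 2271 L/s

2270 L/s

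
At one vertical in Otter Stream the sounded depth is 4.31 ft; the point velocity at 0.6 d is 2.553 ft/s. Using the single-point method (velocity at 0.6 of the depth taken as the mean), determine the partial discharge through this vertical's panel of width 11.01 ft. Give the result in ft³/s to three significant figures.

v̄ = v₀.₆ = 2.553 ft/s
q = v̄ × d × w = 2.553 × 4.31 × 11.01 = 121.1 ft³/s

121 ft³/s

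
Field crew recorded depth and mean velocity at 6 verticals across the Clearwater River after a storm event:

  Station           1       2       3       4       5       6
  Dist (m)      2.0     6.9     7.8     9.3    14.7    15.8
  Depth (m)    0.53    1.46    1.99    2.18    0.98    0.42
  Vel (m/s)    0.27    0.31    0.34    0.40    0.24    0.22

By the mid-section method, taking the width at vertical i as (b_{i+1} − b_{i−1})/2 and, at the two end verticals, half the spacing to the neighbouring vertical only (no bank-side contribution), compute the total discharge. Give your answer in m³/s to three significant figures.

6.30 m³/s

w_1 = (6.9 − 2.0)/2 = 2.45 m; q_1 = 0.27 × 0.53 × 2.45 = 0.3506 m³/s
w_2 = (7.8 − 2.0)/2 = 2.9 m; q_2 = 0.31 × 1.46 × 2.9 = 1.313 m³/s
w_3 = (9.3 − 6.9)/2 = 1.2 m; q_3 = 0.34 × 1.99 × 1.2 = 0.8119 m³/s
w_4 = (14.7 − 7.8)/2 = 3.45 m; q_4 = 0.40 × 2.18 × 3.45 = 3.008 m³/s
w_5 = (15.8 − 9.3)/2 = 3.25 m; q_5 = 0.24 × 0.98 × 3.25 = 0.7644 m³/s
w_6 = (15.8 − 14.7)/2 = 0.55 m; q_6 = 0.22 × 0.42 × 0.55 = 0.05082 m³/s
Q = Σ qᵢ = 6.299 m³/s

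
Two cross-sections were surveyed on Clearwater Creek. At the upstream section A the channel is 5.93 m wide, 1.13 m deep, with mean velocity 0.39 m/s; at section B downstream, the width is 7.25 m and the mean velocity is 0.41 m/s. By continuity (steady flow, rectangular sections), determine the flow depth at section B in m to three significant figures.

Q = A₁V₁ = (5.93×1.13) × 0.39 = 2.613 m³/s
d₂ = Q/(b₂ V₂) = 2.613/(7.25×0.41) = 0.8792 m

0.879 m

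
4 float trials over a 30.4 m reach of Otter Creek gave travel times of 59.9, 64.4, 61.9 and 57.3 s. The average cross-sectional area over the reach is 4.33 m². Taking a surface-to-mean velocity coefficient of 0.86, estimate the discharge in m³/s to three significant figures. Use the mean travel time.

t̄ = (59.9 + 64.4 + 61.9 + 57.3) / 4 = 60.875 s
v_surface = L / t̄ = 30.4 / 60.875 = 0.4994 m/s
v_mean = 0.86 × 0.4994 = 0.4295 m/s
Q = A × v_mean = 4.33 × 0.4295 = 1.860 m³/s

1.86 m³/s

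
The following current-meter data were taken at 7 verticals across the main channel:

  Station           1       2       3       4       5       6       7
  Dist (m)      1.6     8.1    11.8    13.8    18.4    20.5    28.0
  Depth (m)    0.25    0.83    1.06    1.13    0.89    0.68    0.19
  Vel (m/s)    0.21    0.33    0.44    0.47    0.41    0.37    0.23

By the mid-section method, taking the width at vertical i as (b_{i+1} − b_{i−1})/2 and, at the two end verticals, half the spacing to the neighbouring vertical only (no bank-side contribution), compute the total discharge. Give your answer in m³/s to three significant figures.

7.24 m³/s

w_1 = (8.1 − 1.6)/2 = 3.25 m; q_1 = 0.21 × 0.25 × 3.25 = 0.1706 m³/s
w_2 = (11.8 − 1.6)/2 = 5.1 m; q_2 = 0.33 × 0.83 × 5.1 = 1.397 m³/s
w_3 = (13.8 − 8.1)/2 = 2.85 m; q_3 = 0.44 × 1.06 × 2.85 = 1.329 m³/s
w_4 = (18.4 − 11.8)/2 = 3.3 m; q_4 = 0.47 × 1.13 × 3.3 = 1.753 m³/s
w_5 = (20.5 − 13.8)/2 = 3.35 m; q_5 = 0.41 × 0.89 × 3.35 = 1.222 m³/s
w_6 = (28.0 − 18.4)/2 = 4.8 m; q_6 = 0.37 × 0.68 × 4.8 = 1.208 m³/s
w_7 = (28.0 − 20.5)/2 = 3.75 m; q_7 = 0.23 × 0.19 × 3.75 = 0.1639 m³/s
Q = Σ qᵢ = 7.243 m³/s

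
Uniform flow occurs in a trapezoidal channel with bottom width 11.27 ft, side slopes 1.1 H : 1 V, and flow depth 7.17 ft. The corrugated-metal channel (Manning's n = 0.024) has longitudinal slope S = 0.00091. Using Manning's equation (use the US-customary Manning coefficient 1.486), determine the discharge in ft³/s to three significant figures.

A = (b + z·y)·y = (11.27 + 1.1×7.17)×7.17 = 137.4 ft²
P = b + 2y√(1+z²) = 11.27 + 2×7.17×√(1+1.1²) = 32.59 ft
R = A/P = 137.4/32.59 = 4.215 ft
Q = (1.486/n)·A·R^(2/3)·S^(1/2) = (1.486/0.024) × 137.4 × 4.215^(2/3) × 0.00091^(1/2) = 669.4 ft³/s

669 ft³/s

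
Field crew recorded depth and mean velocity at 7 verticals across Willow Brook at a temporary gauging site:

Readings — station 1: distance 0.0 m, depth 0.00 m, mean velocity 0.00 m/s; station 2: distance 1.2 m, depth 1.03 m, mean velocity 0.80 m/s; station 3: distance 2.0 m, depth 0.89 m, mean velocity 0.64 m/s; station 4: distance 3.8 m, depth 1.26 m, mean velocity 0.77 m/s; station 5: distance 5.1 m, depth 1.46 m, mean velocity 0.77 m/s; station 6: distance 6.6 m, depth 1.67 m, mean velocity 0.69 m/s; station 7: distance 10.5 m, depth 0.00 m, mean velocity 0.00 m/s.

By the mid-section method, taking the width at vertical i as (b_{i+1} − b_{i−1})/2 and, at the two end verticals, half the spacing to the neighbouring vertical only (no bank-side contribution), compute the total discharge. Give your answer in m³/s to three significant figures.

7.75 m³/s

w_2 = (2.0 − 0.0)/2 = 1 m; q_2 = 0.80 × 1.03 × 1 = 0.8240 m³/s
w_3 = (3.8 − 1.2)/2 = 1.3 m; q_3 = 0.64 × 0.89 × 1.3 = 0.7405 m³/s
w_4 = (5.1 − 2.0)/2 = 1.55 m; q_4 = 0.77 × 1.26 × 1.55 = 1.504 m³/s
w_5 = (6.6 − 3.8)/2 = 1.4 m; q_5 = 0.77 × 1.46 × 1.4 = 1.574 m³/s
w_6 = (10.5 − 5.1)/2 = 2.7 m; q_6 = 0.69 × 1.67 × 2.7 = 3.111 m³/s
Stations 1, 7 contribute zero (depth or velocity is 0).
Q = Σ qᵢ = 7.753 m³/s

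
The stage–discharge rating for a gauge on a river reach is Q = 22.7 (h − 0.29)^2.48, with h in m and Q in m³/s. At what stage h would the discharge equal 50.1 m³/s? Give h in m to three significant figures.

1.67 m

h − h₀ = (Q/C)^(1/b) = (50.1/22.7)^(1/2.48) = 1.376 m
h = 0.29 + 1.376 = 1.666 m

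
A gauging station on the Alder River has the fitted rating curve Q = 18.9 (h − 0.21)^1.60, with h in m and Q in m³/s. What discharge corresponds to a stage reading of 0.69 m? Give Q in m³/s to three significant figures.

5.84 m³/s

Q = 18.9 × (0.69 − 0.21)^1.60 = 18.9 × 0.48^1.60 = 5.840 m³/s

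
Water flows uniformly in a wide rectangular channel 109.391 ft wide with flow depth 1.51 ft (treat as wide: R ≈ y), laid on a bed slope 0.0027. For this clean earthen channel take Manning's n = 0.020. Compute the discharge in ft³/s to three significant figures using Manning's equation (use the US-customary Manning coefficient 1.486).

A = b·y = 109.391 × 1.51 = 165.2 ft²
Wide channel: R ≈ y = 1.51 ft
Q = (1.486/n)·A·R^(2/3)·S^(1/2) = (1.486/0.020) × 165.2 × 1.510^(2/3) × 0.0027^(1/2) = 839.4 ft³/s

839 ft³/s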